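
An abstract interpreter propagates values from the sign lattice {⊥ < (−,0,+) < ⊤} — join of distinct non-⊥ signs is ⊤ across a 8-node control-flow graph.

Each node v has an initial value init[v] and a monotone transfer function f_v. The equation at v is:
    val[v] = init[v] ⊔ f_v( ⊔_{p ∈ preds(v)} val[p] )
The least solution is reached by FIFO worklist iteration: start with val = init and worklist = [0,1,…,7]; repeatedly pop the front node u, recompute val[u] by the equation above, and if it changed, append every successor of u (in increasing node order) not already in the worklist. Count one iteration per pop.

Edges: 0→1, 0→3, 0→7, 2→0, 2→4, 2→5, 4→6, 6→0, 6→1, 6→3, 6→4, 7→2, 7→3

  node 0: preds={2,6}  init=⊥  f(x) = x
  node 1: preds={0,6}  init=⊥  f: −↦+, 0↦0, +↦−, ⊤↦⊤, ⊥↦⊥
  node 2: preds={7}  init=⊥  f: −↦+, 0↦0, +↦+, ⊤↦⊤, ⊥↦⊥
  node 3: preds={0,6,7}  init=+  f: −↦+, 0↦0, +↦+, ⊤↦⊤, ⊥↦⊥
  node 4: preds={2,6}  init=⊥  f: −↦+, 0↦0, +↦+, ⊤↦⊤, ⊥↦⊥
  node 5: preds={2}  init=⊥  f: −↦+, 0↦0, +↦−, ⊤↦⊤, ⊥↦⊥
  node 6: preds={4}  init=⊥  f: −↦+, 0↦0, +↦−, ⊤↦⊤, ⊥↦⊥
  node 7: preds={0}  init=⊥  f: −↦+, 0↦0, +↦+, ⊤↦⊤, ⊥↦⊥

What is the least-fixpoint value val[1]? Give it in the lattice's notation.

Worklist (8 pops):
  #1 pop 0: in=⊥ → ⊥ (no change)
  #2 pop 1: in=⊥ → ⊥ (no change)
  #3 pop 2: in=⊥ → ⊥ (no change)
  #4 pop 3: in=⊥ → + (no change)
  #5 pop 4: in=⊥ → ⊥ (no change)
  #6 pop 5: in=⊥ → ⊥ (no change)
  #7 pop 6: in=⊥ → ⊥ (no change)
  #8 pop 7: in=⊥ → ⊥ (no change)

Fixpoint:
  val[0] = ⊥
  val[1] = ⊥
  val[2] = ⊥
  val[3] = +
  val[4] = ⊥
  val[5] = ⊥
  val[6] = ⊥
  val[7] = ⊥

⊥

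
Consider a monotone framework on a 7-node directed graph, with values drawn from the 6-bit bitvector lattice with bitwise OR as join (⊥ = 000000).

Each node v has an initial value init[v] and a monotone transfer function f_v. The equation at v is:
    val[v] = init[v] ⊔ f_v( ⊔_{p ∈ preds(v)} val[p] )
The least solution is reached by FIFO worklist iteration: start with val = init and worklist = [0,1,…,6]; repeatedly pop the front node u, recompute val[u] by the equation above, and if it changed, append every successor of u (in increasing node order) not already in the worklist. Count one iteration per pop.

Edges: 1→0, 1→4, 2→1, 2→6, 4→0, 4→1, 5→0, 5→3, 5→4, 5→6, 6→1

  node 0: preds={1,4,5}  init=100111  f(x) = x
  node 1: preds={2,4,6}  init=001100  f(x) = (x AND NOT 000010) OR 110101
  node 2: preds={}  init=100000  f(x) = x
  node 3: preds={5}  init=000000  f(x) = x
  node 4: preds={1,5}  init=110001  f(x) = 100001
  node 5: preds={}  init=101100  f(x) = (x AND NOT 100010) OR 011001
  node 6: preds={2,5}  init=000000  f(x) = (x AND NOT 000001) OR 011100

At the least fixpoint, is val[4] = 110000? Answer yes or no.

no

Trace (11 dequeues):
  [1] u=0 | in 111101 | out 111111 | prev 100111 | push {}
  [2] u=1 | in 110001 | out 111101 | prev 001100 | push {0}
  [3] u=2 | in 000000 | out 100000 | ==
  [4] u=3 | in 101100 | out 101100 | prev 000000 | push {}
  [5] u=4 | in 111101 | out 110001 | ==
  [6] u=5 | in 000000 | out 111101 | prev 101100 | push {3,4}
  [7] u=6 | in 111101 | out 111100 | prev 000000 | push {1}
  [8] u=0 | in 111101 | out 111111 | ==
  [9] u=3 | in 111101 | out 111101 | prev 101100 | push {}
  [10] u=4 | in 111101 | out 110001 | ==
  [11] u=1 | in 111101 | out 111101 | ==

Converged values:
  [0] 111111
  [1] 111101
  [2] 100000
  [3] 111101
  [4] 110001
  [5] 111101
  [6] 111100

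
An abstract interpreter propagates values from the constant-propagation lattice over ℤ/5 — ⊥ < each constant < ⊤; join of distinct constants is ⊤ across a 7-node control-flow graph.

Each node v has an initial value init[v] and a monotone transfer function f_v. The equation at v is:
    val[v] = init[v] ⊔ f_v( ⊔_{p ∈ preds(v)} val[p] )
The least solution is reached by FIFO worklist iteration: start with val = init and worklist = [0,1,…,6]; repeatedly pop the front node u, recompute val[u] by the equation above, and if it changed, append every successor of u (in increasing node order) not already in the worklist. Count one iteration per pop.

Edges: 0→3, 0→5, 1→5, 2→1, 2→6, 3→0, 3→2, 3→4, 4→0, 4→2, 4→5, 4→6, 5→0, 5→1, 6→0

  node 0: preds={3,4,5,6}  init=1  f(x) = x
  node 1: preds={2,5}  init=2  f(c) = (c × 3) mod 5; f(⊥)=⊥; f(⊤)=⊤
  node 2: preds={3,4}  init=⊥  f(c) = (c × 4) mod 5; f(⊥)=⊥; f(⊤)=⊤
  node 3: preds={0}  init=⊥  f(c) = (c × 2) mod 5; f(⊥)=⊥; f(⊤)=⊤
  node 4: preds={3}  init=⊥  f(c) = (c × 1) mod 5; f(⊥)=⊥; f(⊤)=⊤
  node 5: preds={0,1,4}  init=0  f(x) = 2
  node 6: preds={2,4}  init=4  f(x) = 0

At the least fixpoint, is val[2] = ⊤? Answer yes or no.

yes

Trace (11 dequeues):
  [1] u=0 | in ⊤ | out ⊤ | prev 1 | push {}
  [2] u=1 | in 0 | out ⊤ | prev 2 | push {}
  [3] u=2 | in ⊥ | out ⊥ | ==
  [4] u=3 | in ⊤ | out ⊤ | prev ⊥ | push {0,2}
  [5] u=4 | in ⊤ | out ⊤ | prev ⊥ | push {}
  [6] u=5 | in ⊤ | out ⊤ | prev 0 | push {1}
  [7] u=6 | in ⊤ | out ⊤ | prev 4 | push {}
  [8] u=0 | in ⊤ | out ⊤ | ==
  [9] u=2 | in ⊤ | out ⊤ | prev ⊥ | push {6}
  [10] u=1 | in ⊤ | out ⊤ | ==
  [11] u=6 | in ⊤ | out ⊤ | ==

Converged values:
  [0] ⊤
  [1] ⊤
  [2] ⊤
  [3] ⊤
  [4] ⊤
  [5] ⊤
  [6] ⊤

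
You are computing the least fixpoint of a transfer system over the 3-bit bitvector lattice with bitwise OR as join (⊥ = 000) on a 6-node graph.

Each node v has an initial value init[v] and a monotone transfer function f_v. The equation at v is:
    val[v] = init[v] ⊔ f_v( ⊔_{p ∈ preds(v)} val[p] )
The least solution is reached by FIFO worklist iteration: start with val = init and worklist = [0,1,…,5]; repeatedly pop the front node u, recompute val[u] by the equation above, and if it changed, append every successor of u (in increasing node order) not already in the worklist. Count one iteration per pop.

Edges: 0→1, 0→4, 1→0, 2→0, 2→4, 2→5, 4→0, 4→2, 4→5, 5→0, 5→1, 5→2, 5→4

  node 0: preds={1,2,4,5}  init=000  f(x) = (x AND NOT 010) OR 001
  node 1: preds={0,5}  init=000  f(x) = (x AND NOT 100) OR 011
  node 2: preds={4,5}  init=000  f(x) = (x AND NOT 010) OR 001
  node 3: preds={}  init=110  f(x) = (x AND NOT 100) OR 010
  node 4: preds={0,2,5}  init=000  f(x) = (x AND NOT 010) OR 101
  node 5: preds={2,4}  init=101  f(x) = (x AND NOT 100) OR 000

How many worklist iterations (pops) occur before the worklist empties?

Iteration log — 8 steps:
  step 1. node 0  ⊔preds=101  new=101  old=000  +wl: 
  step 2. node 1  ⊔preds=101  new=011  old=000  +wl: 0
  step 3. node 2  ⊔preds=101  new=101  old=000  +wl: 
  step 4. node 3  ⊔preds=000  new=110  stable
  step 5. node 4  ⊔preds=101  new=101  old=000  +wl: 2
  step 6. node 5  ⊔preds=101  new=101  stable
  step 7. node 0  ⊔preds=111  new=101  stable
  step 8. node 2  ⊔preds=101  new=101  stable

Least fixpoint reached:
  node 0: 101
  node 1: 011
  node 2: 101
  node 3: 110
  node 4: 101
  node 5: 101

8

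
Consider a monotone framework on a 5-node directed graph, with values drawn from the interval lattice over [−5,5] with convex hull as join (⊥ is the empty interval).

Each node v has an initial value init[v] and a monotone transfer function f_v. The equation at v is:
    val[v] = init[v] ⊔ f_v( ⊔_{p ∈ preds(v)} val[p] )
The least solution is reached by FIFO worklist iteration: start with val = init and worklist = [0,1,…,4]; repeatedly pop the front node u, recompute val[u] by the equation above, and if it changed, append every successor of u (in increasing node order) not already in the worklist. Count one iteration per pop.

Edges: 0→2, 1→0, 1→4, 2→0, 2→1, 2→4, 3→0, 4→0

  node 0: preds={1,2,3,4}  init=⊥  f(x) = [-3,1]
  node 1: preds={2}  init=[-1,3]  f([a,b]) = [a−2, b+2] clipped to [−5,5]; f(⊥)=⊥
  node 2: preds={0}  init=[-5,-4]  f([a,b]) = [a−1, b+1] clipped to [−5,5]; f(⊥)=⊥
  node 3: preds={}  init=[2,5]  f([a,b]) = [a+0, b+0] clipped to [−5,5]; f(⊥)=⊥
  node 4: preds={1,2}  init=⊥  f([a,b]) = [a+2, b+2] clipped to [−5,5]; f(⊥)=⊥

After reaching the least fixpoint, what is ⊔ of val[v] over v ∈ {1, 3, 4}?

[-5,5]

Iteration log — 9 steps:
  step 1. node 0  ⊔preds=[-5,5]  new=[-3,1]  old=⊥  +wl: 
  step 2. node 1  ⊔preds=[-5,-4]  new=[-5,3]  old=[-1,3]  +wl: 0
  step 3. node 2  ⊔preds=[-3,1]  new=[-5,2]  old=[-5,-4]  +wl: 1
  step 4. node 3  ⊔preds=⊥  new=[2,5]  stable
  step 5. node 4  ⊔preds=[-5,3]  new=[-3,5]  old=⊥  +wl: 
  step 6. node 0  ⊔preds=[-5,5]  new=[-3,1]  stable
  step 7. node 1  ⊔preds=[-5,2]  new=[-5,4]  old=[-5,3]  +wl: 0,4
  step 8. node 0  ⊔preds=[-5,5]  new=[-3,1]  stable
  step 9. node 4  ⊔preds=[-5,4]  new=[-3,5]  stable

Least fixpoint reached:
  node 0: [-3,1]
  node 1: [-5,4]
  node 2: [-5,2]
  node 3: [2,5]
  node 4: [-3,5]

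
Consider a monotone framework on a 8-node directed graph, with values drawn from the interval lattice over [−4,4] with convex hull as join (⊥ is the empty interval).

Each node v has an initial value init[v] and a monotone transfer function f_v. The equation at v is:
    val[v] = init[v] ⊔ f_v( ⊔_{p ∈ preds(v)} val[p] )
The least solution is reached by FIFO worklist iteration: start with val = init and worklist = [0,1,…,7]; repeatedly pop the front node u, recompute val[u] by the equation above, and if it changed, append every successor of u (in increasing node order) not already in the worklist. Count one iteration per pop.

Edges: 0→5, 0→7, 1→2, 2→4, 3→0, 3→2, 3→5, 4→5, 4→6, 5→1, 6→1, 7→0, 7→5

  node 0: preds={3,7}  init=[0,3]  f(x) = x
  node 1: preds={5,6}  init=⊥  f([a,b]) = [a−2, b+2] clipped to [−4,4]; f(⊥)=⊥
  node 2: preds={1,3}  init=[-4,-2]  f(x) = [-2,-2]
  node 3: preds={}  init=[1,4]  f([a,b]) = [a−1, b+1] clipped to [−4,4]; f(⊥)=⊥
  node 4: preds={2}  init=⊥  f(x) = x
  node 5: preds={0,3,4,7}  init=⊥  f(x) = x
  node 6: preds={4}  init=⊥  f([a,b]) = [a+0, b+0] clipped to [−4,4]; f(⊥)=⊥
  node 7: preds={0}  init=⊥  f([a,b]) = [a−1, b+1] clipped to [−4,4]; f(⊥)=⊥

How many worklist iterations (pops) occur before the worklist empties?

22

Trace (22 dequeues):
  [1] u=0 | in [1,4] | out [0,4] | prev [0,3] | push {}
  [2] u=1 | in ⊥ | out ⊥ | ==
  [3] u=2 | in [1,4] | out [-4,-2] | ==
  [4] u=3 | in ⊥ | out [1,4] | ==
  [5] u=4 | in [-4,-2] | out [-4,-2] | prev ⊥ | push {}
  [6] u=5 | in [-4,4] | out [-4,4] | prev ⊥ | push {1}
  [7] u=6 | in [-4,-2] | out [-4,-2] | prev ⊥ | push {}
  [8] u=7 | in [0,4] | out [-1,4] | prev ⊥ | push {0,5}
  [9] u=1 | in [-4,4] | out [-4,4] | prev ⊥ | push {2}
  [10] u=0 | in [-1,4] | out [-1,4] | prev [0,4] | push {7}
  [11] u=5 | in [-4,4] | out [-4,4] | ==
  [12] u=2 | in [-4,4] | out [-4,-2] | ==
  [13] u=7 | in [-1,4] | out [-2,4] | prev [-1,4] | push {0,5}
  [14] u=0 | in [-2,4] | out [-2,4] | prev [-1,4] | push {7}
  [15] u=5 | in [-4,4] | out [-4,4] | ==
  [16] u=7 | in [-2,4] | out [-3,4] | prev [-2,4] | push {0,5}
  [17] u=0 | in [-3,4] | out [-3,4] | prev [-2,4] | push {7}
  [18] u=5 | in [-4,4] | out [-4,4] | ==
  [19] u=7 | in [-3,4] | out [-4,4] | prev [-3,4] | push {0,5}
  [20] u=0 | in [-4,4] | out [-4,4] | prev [-3,4] | push {7}
  [21] u=5 | in [-4,4] | out [-4,4] | ==
  [22] u=7 | in [-4,4] | out [-4,4] | ==

Converged values:
  [0] [-4,4]
  [1] [-4,4]
  [2] [-4,-2]
  [3] [1,4]
  [4] [-4,-2]
  [5] [-4,4]
  [6] [-4,-2]
  [7] [-4,4]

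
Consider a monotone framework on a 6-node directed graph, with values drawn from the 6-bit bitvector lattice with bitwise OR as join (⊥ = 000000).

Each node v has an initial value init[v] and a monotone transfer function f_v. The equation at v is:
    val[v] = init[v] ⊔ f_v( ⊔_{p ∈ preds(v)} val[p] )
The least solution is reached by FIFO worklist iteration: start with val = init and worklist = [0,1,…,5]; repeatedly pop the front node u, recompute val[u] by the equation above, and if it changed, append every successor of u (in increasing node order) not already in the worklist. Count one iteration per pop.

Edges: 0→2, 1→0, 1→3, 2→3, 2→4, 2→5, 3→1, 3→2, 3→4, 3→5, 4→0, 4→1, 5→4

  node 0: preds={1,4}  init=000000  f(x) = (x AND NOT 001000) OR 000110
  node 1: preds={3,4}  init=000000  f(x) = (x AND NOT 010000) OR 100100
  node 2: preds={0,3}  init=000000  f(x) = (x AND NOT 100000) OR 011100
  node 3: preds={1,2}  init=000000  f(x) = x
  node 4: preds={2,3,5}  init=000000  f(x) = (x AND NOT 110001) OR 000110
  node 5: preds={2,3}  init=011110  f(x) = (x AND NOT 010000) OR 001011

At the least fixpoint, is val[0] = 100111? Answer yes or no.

Worklist (12 pops):
  #1 pop 0: in=000000 → 000110 (was 000000); enqueue []
  #2 pop 1: in=000000 → 100100 (was 000000); enqueue [0]
  #3 pop 2: in=000110 → 011110 (was 000000); enqueue []
  #4 pop 3: in=111110 → 111110 (was 000000); enqueue [1,2]
  #5 pop 4: in=111110 → 001110 (was 000000); enqueue []
  #6 pop 5: in=111110 → 111111 (was 011110); enqueue [4]
  #7 pop 0: in=101110 → 100110 (was 000110); enqueue []
  #8 pop 1: in=111110 → 101110 (was 100100); enqueue [0,3]
  #9 pop 2: in=111110 → 011110 (no change)
  #10 pop 4: in=111111 → 001110 (no change)
  #11 pop 0: in=101110 → 100110 (no change)
  #12 pop 3: in=111110 → 111110 (no change)

Fixpoint:
  val[0] = 100110
  val[1] = 101110
  val[2] = 011110
  val[3] = 111110
  val[4] = 001110
  val[5] = 111111

no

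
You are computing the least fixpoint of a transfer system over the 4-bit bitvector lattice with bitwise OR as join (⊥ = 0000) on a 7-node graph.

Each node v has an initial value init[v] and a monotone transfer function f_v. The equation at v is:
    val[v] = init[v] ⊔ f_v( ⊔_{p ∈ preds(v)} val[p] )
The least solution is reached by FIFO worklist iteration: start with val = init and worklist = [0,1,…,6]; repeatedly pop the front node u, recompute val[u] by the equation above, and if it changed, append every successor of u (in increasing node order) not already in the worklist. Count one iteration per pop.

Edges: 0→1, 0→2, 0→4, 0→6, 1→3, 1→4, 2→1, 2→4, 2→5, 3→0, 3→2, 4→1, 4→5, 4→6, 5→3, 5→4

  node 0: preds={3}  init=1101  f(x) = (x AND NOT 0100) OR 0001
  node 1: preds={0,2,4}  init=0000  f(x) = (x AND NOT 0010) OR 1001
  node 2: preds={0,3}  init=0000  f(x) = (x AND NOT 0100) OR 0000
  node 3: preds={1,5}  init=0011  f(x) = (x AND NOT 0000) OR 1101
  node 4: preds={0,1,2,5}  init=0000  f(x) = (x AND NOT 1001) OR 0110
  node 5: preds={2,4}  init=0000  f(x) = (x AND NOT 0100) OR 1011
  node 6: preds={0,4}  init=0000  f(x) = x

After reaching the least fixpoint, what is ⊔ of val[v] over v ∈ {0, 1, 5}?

Trace (12 dequeues):
  [1] u=0 | in 0011 | out 1111 | prev 1101 | push {}
  [2] u=1 | in 1111 | out 1101 | prev 0000 | push {}
  [3] u=2 | in 1111 | out 1011 | prev 0000 | push {1}
  [4] u=3 | in 1101 | out 1111 | prev 0011 | push {0,2}
  [5] u=4 | in 1111 | out 0110 | prev 0000 | push {}
  [6] u=5 | in 1111 | out 1011 | prev 0000 | push {3,4}
  [7] u=6 | in 1111 | out 1111 | prev 0000 | push {}
  [8] u=1 | in 1111 | out 1101 | ==
  [9] u=0 | in 1111 | out 1111 | ==
  [10] u=2 | in 1111 | out 1011 | ==
  [11] u=3 | in 1111 | out 1111 | ==
  [12] u=4 | in 1111 | out 0110 | ==

Converged values:
  [0] 1111
  [1] 1101
  [2] 1011
  [3] 1111
  [4] 0110
  [5] 1011
  [6] 1111

1111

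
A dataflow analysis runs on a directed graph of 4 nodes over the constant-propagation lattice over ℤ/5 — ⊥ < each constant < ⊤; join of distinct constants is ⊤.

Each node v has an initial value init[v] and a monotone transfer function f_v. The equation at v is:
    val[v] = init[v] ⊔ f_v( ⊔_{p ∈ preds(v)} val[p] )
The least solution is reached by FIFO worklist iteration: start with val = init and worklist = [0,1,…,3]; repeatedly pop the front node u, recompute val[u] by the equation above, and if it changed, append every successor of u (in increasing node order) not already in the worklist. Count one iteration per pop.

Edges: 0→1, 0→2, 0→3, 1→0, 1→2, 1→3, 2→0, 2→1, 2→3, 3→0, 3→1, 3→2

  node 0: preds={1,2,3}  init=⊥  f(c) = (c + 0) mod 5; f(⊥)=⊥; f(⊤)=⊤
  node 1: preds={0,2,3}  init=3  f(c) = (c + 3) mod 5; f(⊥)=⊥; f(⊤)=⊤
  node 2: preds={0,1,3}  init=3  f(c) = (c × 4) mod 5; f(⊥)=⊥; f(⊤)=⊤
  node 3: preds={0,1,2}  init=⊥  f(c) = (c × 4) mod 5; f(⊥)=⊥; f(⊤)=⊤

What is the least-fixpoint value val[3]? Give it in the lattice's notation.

Worklist (8 pops):
  #1 pop 0: in=3 → 3 (was ⊥); enqueue []
  #2 pop 1: in=3 → ⊤ (was 3); enqueue [0]
  #3 pop 2: in=⊤ → ⊤ (was 3); enqueue [1]
  #4 pop 3: in=⊤ → ⊤ (was ⊥); enqueue [2]
  #5 pop 0: in=⊤ → ⊤ (was 3); enqueue [3]
  #6 pop 1: in=⊤ → ⊤ (no change)
  #7 pop 2: in=⊤ → ⊤ (no change)
  #8 pop 3: in=⊤ → ⊤ (no change)

Fixpoint:
  val[0] = ⊤
  val[1] = ⊤
  val[2] = ⊤
  val[3] = ⊤

⊤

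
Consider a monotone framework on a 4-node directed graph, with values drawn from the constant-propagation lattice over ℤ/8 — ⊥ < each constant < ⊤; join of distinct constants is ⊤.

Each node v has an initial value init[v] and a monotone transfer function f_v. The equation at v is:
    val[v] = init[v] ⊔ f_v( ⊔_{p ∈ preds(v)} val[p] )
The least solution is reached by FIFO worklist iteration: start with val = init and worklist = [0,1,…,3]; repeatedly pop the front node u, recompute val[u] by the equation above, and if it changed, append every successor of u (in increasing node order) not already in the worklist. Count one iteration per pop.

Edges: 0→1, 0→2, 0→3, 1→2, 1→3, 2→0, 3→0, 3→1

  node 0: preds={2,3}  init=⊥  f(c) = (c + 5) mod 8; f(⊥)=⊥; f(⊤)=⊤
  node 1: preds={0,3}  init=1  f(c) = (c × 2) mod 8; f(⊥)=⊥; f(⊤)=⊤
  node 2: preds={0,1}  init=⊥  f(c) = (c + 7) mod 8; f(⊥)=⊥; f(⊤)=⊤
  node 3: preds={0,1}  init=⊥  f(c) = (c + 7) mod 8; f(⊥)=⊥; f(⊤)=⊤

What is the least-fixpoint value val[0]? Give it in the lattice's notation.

⊤

Trace (12 dequeues):
  [1] u=0 | in ⊥ | out ⊥ | ==
  [2] u=1 | in ⊥ | out 1 | ==
  [3] u=2 | in 1 | out 0 | prev ⊥ | push {0}
  [4] u=3 | in 1 | out 0 | prev ⊥ | push {1}
  [5] u=0 | in 0 | out 5 | prev ⊥ | push {2,3}
  [6] u=1 | in ⊤ | out ⊤ | prev 1 | push {}
  [7] u=2 | in ⊤ | out ⊤ | prev 0 | push {0}
  [8] u=3 | in ⊤ | out ⊤ | prev 0 | push {1}
  [9] u=0 | in ⊤ | out ⊤ | prev 5 | push {2,3}
  [10] u=1 | in ⊤ | out ⊤ | ==
  [11] u=2 | in ⊤ | out ⊤ | ==
  [12] u=3 | in ⊤ | out ⊤ | ==

Converged values:
  [0] ⊤
  [1] ⊤
  [2] ⊤
  [3] ⊤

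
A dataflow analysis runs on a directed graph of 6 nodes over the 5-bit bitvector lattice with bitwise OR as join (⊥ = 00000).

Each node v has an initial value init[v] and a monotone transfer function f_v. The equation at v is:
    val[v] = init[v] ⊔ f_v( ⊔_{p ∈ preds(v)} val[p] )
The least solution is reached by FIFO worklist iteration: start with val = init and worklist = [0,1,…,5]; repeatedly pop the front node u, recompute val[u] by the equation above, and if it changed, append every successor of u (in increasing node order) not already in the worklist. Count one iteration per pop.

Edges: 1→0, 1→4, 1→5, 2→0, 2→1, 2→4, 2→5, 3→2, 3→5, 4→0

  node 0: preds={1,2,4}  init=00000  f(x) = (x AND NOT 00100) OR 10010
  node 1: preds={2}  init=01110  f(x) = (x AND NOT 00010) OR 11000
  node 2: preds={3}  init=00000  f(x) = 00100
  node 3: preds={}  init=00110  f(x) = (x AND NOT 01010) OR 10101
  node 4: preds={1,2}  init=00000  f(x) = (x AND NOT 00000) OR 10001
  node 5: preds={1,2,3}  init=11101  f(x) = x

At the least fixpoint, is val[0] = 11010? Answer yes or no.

Trace (9 dequeues):
  [1] u=0 | in 01110 | out 11010 | prev 00000 | push {}
  [2] u=1 | in 00000 | out 11110 | prev 01110 | push {0}
  [3] u=2 | in 00110 | out 00100 | prev 00000 | push {1}
  [4] u=3 | in 00000 | out 10111 | prev 00110 | push {2}
  [5] u=4 | in 11110 | out 11111 | prev 00000 | push {}
  [6] u=5 | in 11111 | out 11111 | prev 11101 | push {}
  [7] u=0 | in 11111 | out 11011 | prev 11010 | push {}
  [8] u=1 | in 00100 | out 11110 | ==
  [9] u=2 | in 10111 | out 00100 | ==

Converged values:
  [0] 11011
  [1] 11110
  [2] 00100
  [3] 10111
  [4] 11111
  [5] 11111

no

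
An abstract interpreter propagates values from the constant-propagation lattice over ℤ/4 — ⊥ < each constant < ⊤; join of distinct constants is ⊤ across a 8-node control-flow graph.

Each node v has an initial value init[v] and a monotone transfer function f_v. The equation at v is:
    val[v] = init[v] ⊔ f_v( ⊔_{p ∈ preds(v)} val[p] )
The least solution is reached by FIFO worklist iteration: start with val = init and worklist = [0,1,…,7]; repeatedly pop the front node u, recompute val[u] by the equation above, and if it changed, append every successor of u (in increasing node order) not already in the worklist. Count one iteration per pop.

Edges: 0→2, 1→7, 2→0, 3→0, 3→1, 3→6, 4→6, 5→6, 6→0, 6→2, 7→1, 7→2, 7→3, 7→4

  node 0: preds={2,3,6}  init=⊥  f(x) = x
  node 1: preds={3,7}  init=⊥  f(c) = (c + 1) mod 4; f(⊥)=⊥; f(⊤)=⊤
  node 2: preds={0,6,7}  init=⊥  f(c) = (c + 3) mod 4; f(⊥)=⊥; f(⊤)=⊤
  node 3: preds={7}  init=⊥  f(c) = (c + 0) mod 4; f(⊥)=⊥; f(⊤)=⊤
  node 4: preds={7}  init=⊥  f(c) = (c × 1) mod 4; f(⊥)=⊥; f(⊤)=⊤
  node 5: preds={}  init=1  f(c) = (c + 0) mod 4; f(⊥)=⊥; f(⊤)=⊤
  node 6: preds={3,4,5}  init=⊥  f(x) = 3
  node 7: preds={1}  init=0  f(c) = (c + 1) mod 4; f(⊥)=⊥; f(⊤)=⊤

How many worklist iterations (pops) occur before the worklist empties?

17

Iteration log — 17 steps:
  step 1. node 0  ⊔preds=⊥  new=⊥  stable
  step 2. node 1  ⊔preds=0  new=1  old=⊥  +wl: 
  step 3. node 2  ⊔preds=0  new=3  old=⊥  +wl: 0
  step 4. node 3  ⊔preds=0  new=0  old=⊥  +wl: 1
  step 5. node 4  ⊔preds=0  new=0  old=⊥  +wl: 
  step 6. node 5  ⊔preds=⊥  new=1  stable
  step 7. node 6  ⊔preds=⊤  new=3  old=⊥  +wl: 2
  step 8. node 7  ⊔preds=1  new=⊤  old=0  +wl: 3,4
  step 9. node 0  ⊔preds=⊤  new=⊤  old=⊥  +wl: 
  step 10. node 1  ⊔preds=⊤  new=⊤  old=1  +wl: 7
  step 11. node 2  ⊔preds=⊤  new=⊤  old=3  +wl: 0
  step 12. node 3  ⊔preds=⊤  new=⊤  old=0  +wl: 1,6
  step 13. node 4  ⊔preds=⊤  new=⊤  old=0  +wl: 
  step 14. node 7  ⊔preds=⊤  new=⊤  stable
  step 15. node 0  ⊔preds=⊤  new=⊤  stable
  step 16. node 1  ⊔preds=⊤  new=⊤  stable
  step 17. node 6  ⊔preds=⊤  new=3  stable

Least fixpoint reached:
  node 0: ⊤
  node 1: ⊤
  node 2: ⊤
  node 3: ⊤
  node 4: ⊤
  node 5: 1
  node 6: 3
  node 7: ⊤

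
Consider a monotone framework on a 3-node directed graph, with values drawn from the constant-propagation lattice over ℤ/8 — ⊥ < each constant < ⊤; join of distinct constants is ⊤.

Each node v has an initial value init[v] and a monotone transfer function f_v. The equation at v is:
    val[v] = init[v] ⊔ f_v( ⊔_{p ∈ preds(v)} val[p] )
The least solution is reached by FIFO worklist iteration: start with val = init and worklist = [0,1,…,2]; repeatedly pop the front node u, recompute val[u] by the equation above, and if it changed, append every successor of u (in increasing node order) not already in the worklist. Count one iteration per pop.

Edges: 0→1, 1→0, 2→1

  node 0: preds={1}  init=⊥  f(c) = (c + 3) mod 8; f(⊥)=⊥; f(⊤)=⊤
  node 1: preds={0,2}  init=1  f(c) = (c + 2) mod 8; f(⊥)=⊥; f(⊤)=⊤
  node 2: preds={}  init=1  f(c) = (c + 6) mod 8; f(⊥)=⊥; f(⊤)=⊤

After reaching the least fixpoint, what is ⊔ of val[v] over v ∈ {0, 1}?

Iteration log — 5 steps:
  step 1. node 0  ⊔preds=1  new=4  old=⊥  +wl: 
  step 2. node 1  ⊔preds=⊤  new=⊤  old=1  +wl: 0
  step 3. node 2  ⊔preds=⊥  new=1  stable
  step 4. node 0  ⊔preds=⊤  new=⊤  old=4  +wl: 1
  step 5. node 1  ⊔preds=⊤  new=⊤  stable

Least fixpoint reached:
  node 0: ⊤
  node 1: ⊤
  node 2: 1

⊤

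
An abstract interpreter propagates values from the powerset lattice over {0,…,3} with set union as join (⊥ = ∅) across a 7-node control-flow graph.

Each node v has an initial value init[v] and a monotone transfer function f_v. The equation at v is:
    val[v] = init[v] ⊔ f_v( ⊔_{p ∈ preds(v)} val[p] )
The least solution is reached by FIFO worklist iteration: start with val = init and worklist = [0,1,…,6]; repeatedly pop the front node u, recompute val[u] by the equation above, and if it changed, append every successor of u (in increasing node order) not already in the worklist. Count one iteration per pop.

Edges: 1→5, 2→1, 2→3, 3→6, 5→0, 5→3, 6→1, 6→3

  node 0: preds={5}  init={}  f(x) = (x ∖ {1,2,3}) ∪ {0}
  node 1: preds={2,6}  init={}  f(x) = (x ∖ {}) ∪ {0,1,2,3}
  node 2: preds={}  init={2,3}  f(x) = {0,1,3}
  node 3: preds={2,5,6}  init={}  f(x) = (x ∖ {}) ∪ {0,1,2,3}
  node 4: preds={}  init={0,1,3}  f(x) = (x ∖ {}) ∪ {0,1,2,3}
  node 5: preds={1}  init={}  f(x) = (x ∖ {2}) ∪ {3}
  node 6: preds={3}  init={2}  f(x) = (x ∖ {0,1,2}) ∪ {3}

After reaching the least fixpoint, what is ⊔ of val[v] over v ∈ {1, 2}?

Worklist (10 pops):
  #1 pop 0: in={} → {0} (was {}); enqueue []
  #2 pop 1: in={2,3} → {0,1,2,3} (was {}); enqueue []
  #3 pop 2: in={} → {0,1,2,3} (was {2,3}); enqueue [1]
  #4 pop 3: in={0,1,2,3} → {0,1,2,3} (was {}); enqueue []
  #5 pop 4: in={} → {0,1,2,3} (was {0,1,3}); enqueue []
  #6 pop 5: in={0,1,2,3} → {0,1,3} (was {}); enqueue [0,3]
  #7 pop 6: in={0,1,2,3} → {2,3} (was {2}); enqueue []
  #8 pop 1: in={0,1,2,3} → {0,1,2,3} (no change)
  #9 pop 0: in={0,1,3} → {0} (no change)
  #10 pop 3: in={0,1,2,3} → {0,1,2,3} (no change)

Fixpoint:
  val[0] = {0}
  val[1] = {0,1,2,3}
  val[2] = {0,1,2,3}
  val[3] = {0,1,2,3}
  val[4] = {0,1,2,3}
  val[5] = {0,1,3}
  val[6] = {2,3}

{0,1,2,3}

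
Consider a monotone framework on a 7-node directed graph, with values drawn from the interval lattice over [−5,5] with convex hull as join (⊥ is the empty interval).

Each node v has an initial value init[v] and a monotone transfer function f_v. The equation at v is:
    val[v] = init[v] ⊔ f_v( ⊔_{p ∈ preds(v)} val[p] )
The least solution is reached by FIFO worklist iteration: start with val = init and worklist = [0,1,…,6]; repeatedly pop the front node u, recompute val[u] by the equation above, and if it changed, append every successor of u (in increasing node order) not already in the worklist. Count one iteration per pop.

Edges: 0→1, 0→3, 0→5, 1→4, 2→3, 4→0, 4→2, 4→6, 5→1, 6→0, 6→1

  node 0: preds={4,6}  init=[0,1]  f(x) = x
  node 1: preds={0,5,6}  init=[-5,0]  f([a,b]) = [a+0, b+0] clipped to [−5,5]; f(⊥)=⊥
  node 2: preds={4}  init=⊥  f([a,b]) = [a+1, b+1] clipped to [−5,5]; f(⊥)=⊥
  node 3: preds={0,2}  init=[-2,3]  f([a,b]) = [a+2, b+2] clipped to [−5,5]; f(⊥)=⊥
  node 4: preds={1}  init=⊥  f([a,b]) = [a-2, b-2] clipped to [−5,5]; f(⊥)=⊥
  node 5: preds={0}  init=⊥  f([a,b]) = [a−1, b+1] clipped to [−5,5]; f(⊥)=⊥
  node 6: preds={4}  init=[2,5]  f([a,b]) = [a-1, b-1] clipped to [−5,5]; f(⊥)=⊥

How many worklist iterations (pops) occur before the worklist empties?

Trace (13 dequeues):
  [1] u=0 | in [2,5] | out [0,5] | prev [0,1] | push {}
  [2] u=1 | in [0,5] | out [-5,5] | prev [-5,0] | push {}
  [3] u=2 | in ⊥ | out ⊥ | ==
  [4] u=3 | in [0,5] | out [-2,5] | prev [-2,3] | push {}
  [5] u=4 | in [-5,5] | out [-5,3] | prev ⊥ | push {0,2}
  [6] u=5 | in [0,5] | out [-1,5] | prev ⊥ | push {1}
  [7] u=6 | in [-5,3] | out [-5,5] | prev [2,5] | push {}
  [8] u=0 | in [-5,5] | out [-5,5] | prev [0,5] | push {3,5}
  [9] u=2 | in [-5,3] | out [-4,4] | prev ⊥ | push {}
  [10] u=1 | in [-5,5] | out [-5,5] | ==
  [11] u=3 | in [-5,5] | out [-3,5] | prev [-2,5] | push {}
  [12] u=5 | in [-5,5] | out [-5,5] | prev [-1,5] | push {1}
  [13] u=1 | in [-5,5] | out [-5,5] | ==

Converged values:
  [0] [-5,5]
  [1] [-5,5]
  [2] [-4,4]
  [3] [-3,5]
  [4] [-5,3]
  [5] [-5,5]
  [6] [-5,5]

13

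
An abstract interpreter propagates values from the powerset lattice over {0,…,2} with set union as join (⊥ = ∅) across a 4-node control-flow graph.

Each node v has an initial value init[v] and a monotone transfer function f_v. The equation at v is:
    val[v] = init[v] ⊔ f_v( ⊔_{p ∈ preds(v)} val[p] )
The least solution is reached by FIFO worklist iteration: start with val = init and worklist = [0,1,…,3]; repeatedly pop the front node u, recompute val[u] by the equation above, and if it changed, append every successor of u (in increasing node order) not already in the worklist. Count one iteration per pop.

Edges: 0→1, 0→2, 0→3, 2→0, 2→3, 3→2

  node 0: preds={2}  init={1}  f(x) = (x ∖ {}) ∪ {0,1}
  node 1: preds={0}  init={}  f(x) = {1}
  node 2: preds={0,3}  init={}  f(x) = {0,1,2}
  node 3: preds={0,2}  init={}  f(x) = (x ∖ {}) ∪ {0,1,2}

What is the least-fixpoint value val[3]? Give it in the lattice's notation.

Iteration log — 8 steps:
  step 1. node 0  ⊔preds={}  new={0,1}  old={1}  +wl: 
  step 2. node 1  ⊔preds={0,1}  new={1}  old={}  +wl: 
  step 3. node 2  ⊔preds={0,1}  new={0,1,2}  old={}  +wl: 0
  step 4. node 3  ⊔preds={0,1,2}  new={0,1,2}  old={}  +wl: 2
  step 5. node 0  ⊔preds={0,1,2}  new={0,1,2}  old={0,1}  +wl: 1,3
  step 6. node 2  ⊔preds={0,1,2}  new={0,1,2}  stable
  step 7. node 1  ⊔preds={0,1,2}  new={1}  stable
  step 8. node 3  ⊔preds={0,1,2}  new={0,1,2}  stable

Least fixpoint reached:
  node 0: {0,1,2}
  node 1: {1}
  node 2: {0,1,2}
  node 3: {0,1,2}

{0,1,2}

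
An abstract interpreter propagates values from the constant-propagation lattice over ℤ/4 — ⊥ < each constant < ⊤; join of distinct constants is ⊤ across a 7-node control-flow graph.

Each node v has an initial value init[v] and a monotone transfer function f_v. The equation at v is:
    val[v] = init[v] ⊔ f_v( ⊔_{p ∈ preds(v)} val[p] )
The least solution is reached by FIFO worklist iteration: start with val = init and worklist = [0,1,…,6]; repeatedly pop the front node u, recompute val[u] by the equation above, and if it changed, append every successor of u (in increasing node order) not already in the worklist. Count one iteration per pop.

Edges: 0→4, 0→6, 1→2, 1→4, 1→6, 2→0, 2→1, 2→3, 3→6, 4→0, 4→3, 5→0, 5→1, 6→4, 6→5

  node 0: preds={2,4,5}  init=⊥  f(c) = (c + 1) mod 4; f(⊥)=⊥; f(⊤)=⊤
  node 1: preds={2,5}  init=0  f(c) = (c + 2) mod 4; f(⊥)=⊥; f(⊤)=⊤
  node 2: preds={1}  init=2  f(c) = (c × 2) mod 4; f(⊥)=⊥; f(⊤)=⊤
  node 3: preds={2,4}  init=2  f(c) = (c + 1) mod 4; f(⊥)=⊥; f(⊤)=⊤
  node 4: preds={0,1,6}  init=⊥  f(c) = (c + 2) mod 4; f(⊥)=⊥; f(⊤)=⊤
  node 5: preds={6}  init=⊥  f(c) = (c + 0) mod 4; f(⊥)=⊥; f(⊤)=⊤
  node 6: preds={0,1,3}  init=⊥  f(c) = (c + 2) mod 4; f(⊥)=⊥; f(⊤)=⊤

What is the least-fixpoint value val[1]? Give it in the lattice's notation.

⊤

Worklist (16 pops):
  #1 pop 0: in=2 → 3 (was ⊥); enqueue []
  #2 pop 1: in=2 → 0 (no change)
  #3 pop 2: in=0 → ⊤ (was 2); enqueue [0,1]
  #4 pop 3: in=⊤ → ⊤ (was 2); enqueue []
  #5 pop 4: in=⊤ → ⊤ (was ⊥); enqueue [3]
  #6 pop 5: in=⊥ → ⊥ (no change)
  #7 pop 6: in=⊤ → ⊤ (was ⊥); enqueue [4,5]
  #8 pop 0: in=⊤ → ⊤ (was 3); enqueue [6]
  #9 pop 1: in=⊤ → ⊤ (was 0); enqueue [2]
  #10 pop 3: in=⊤ → ⊤ (no change)
  #11 pop 4: in=⊤ → ⊤ (no change)
  #12 pop 5: in=⊤ → ⊤ (was ⊥); enqueue [0,1]
  #13 pop 6: in=⊤ → ⊤ (no change)
  #14 pop 2: in=⊤ → ⊤ (no change)
  #15 pop 0: in=⊤ → ⊤ (no change)
  #16 pop 1: in=⊤ → ⊤ (no change)

Fixpoint:
  val[0] = ⊤
  val[1] = ⊤
  val[2] = ⊤
  val[3] = ⊤
  val[4] = ⊤
  val[5] = ⊤
  val[6] = ⊤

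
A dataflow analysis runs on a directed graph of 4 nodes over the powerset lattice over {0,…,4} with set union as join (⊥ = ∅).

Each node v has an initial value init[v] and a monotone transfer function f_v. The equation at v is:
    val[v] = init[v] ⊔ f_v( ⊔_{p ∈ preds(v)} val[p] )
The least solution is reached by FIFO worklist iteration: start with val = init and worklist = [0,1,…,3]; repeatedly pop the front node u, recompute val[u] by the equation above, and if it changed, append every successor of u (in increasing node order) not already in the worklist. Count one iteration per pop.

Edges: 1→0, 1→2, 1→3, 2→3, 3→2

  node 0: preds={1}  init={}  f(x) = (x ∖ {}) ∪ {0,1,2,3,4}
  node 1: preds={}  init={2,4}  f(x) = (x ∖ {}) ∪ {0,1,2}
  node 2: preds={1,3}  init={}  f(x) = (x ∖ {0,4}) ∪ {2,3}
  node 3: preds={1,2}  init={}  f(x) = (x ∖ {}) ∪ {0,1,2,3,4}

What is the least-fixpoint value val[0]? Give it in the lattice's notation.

Worklist (6 pops):
  #1 pop 0: in={2,4} → {0,1,2,3,4} (was {}); enqueue []
  #2 pop 1: in={} → {0,1,2,4} (was {2,4}); enqueue [0]
  #3 pop 2: in={0,1,2,4} → {1,2,3} (was {}); enqueue []
  #4 pop 3: in={0,1,2,3,4} → {0,1,2,3,4} (was {}); enqueue [2]
  #5 pop 0: in={0,1,2,4} → {0,1,2,3,4} (no change)
  #6 pop 2: in={0,1,2,3,4} → {1,2,3} (no change)

Fixpoint:
  val[0] = {0,1,2,3,4}
  val[1] = {0,1,2,4}
  val[2] = {1,2,3}
  val[3] = {0,1,2,3,4}

{0,1,2,3,4}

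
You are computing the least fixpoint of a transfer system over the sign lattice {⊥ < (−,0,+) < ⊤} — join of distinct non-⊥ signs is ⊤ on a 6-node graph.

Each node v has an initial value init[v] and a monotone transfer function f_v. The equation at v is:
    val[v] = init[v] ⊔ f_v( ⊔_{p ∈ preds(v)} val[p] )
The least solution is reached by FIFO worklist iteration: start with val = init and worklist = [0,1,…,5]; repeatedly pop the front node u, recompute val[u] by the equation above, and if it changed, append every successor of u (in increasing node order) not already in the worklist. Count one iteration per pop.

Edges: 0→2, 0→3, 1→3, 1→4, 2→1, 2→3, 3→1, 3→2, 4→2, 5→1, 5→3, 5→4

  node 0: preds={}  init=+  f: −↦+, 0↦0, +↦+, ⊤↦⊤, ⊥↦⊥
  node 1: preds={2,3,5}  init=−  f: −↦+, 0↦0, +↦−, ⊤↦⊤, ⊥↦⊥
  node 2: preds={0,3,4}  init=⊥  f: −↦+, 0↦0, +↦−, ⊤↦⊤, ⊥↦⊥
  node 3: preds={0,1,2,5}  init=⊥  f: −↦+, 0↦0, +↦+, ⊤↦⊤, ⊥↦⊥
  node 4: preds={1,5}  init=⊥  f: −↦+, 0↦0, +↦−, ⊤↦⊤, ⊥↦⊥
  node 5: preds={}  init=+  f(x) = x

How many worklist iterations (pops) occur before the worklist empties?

11

Trace (11 dequeues):
  [1] u=0 | in ⊥ | out + | ==
  [2] u=1 | in + | out − | ==
  [3] u=2 | in + | out − | prev ⊥ | push {1}
  [4] u=3 | in ⊤ | out ⊤ | prev ⊥ | push {2}
  [5] u=4 | in ⊤ | out ⊤ | prev ⊥ | push {}
  [6] u=5 | in ⊥ | out + | ==
  [7] u=1 | in ⊤ | out ⊤ | prev − | push {3,4}
  [8] u=2 | in ⊤ | out ⊤ | prev − | push {1}
  [9] u=3 | in ⊤ | out ⊤ | ==
  [10] u=4 | in ⊤ | out ⊤ | ==
  [11] u=1 | in ⊤ | out ⊤ | ==

Converged values:
  [0] +
  [1] ⊤
  [2] ⊤
  [3] ⊤
  [4] ⊤
  [5] +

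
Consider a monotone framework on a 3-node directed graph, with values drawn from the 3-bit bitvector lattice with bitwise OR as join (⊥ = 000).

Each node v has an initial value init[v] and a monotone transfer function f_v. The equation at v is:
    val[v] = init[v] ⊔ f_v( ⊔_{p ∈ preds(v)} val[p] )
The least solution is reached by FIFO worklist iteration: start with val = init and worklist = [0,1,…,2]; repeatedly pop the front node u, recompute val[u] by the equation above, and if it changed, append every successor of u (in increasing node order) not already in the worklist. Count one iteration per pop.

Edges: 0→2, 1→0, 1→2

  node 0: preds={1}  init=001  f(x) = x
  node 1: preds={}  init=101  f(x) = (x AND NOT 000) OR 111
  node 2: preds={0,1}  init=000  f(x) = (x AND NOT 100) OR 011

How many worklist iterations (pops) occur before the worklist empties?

5

Iteration log — 5 steps:
  step 1. node 0  ⊔preds=101  new=101  old=001  +wl: 
  step 2. node 1  ⊔preds=000  new=111  old=101  +wl: 0
  step 3. node 2  ⊔preds=111  new=011  old=000  +wl: 
  step 4. node 0  ⊔preds=111  new=111  old=101  +wl: 2
  step 5. node 2  ⊔preds=111  new=011  stable

Least fixpoint reached:
  node 0: 111
  node 1: 111
  node 2: 011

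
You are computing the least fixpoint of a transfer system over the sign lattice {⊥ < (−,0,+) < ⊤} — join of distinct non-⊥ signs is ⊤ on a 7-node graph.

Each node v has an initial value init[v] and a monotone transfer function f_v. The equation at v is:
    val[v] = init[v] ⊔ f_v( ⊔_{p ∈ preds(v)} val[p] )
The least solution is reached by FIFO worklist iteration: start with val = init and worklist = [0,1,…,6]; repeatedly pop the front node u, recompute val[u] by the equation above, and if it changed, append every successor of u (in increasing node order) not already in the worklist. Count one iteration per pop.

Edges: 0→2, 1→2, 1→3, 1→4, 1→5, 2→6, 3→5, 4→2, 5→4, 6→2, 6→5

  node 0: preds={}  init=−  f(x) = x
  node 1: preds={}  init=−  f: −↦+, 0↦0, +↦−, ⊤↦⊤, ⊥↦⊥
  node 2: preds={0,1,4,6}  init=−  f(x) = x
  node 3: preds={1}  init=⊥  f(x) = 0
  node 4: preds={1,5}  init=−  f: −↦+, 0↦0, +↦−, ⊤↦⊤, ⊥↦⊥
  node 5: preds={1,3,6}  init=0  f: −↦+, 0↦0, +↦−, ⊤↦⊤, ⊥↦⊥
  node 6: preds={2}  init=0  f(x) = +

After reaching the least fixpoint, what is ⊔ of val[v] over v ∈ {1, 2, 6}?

Iteration log — 10 steps:
  step 1. node 0  ⊔preds=⊥  new=−  stable
  step 2. node 1  ⊔preds=⊥  new=−  stable
  step 3. node 2  ⊔preds=⊤  new=⊤  old=−  +wl: 
  step 4. node 3  ⊔preds=−  new=0  old=⊥  +wl: 
  step 5. node 4  ⊔preds=⊤  new=⊤  old=−  +wl: 2
  step 6. node 5  ⊔preds=⊤  new=⊤  old=0  +wl: 4
  step 7. node 6  ⊔preds=⊤  new=⊤  old=0  +wl: 5
  step 8. node 2  ⊔preds=⊤  new=⊤  stable
  step 9. node 4  ⊔preds=⊤  new=⊤  stable
  step 10. node 5  ⊔preds=⊤  new=⊤  stable

Least fixpoint reached:
  node 0: −
  node 1: −
  node 2: ⊤
  node 3: 0
  node 4: ⊤
  node 5: ⊤
  node 6: ⊤

⊤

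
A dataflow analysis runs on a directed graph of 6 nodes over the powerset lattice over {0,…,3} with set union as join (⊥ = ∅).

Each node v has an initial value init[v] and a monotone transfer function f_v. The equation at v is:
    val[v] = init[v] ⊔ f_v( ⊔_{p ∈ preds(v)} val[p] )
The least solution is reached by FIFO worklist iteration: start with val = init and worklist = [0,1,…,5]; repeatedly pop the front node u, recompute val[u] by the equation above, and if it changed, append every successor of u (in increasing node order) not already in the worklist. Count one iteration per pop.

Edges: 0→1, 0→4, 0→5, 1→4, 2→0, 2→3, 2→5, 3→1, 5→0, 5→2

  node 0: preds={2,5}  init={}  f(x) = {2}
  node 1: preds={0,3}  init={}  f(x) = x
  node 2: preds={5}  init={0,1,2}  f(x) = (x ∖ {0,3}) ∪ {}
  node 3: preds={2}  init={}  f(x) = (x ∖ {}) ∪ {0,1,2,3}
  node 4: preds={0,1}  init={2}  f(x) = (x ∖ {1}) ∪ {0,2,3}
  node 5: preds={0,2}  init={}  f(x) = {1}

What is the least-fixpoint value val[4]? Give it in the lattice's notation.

Trace (10 dequeues):
  [1] u=0 | in {0,1,2} | out {2} | prev {} | push {}
  [2] u=1 | in {2} | out {2} | prev {} | push {}
  [3] u=2 | in {} | out {0,1,2} | ==
  [4] u=3 | in {0,1,2} | out {0,1,2,3} | prev {} | push {1}
  [5] u=4 | in {2} | out {0,2,3} | prev {2} | push {}
  [6] u=5 | in {0,1,2} | out {1} | prev {} | push {0,2}
  [7] u=1 | in {0,1,2,3} | out {0,1,2,3} | prev {2} | push {4}
  [8] u=0 | in {0,1,2} | out {2} | ==
  [9] u=2 | in {1} | out {0,1,2} | ==
  [10] u=4 | in {0,1,2,3} | out {0,2,3} | ==

Converged values:
  [0] {2}
  [1] {0,1,2,3}
  [2] {0,1,2}
  [3] {0,1,2,3}
  [4] {0,2,3}
  [5] {1}

{0,2,3}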